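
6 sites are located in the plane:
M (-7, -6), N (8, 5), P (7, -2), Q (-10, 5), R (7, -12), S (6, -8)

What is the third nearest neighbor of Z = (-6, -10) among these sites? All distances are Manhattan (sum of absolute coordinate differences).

d(Z,M) = |-6−(-7)| + |-10−(-6)| = 1 + 4 = 5
d(Z,N) = |-6−8| + |-10−5| = 14 + 15 = 29
d(Z,P) = |-6−7| + |-10−(-2)| = 13 + 8 = 21
d(Z,Q) = |-6−(-10)| + |-10−5| = 4 + 15 = 19
d(Z,R) = |-6−7| + |-10−(-12)| = 13 + 2 = 15
d(Z,S) = |-6−6| + |-10−(-8)| = 12 + 2 = 14
Sorted ascending: M, S, R, Q, … — the third-nearest is R.

R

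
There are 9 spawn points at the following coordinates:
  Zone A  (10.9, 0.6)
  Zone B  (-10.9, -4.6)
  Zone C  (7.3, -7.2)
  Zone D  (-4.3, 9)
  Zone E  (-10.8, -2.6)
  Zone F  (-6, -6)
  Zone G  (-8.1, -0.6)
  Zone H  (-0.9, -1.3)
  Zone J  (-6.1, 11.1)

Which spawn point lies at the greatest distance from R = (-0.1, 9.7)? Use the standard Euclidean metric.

Zone C

Since √ is increasing, it suffices to compare squared distances:
d²(R, Zone A) = (-0.1−10.9)² + (9.7−0.6)² = 121 + 82.81 = 203.81
d²(R, Zone B) = (-0.1−(-10.9))² + (9.7−(-4.6))² = 116.64 + 204.49 = 321.13
d²(R, Zone C) = (-0.1−7.3)² + (9.7−(-7.2))² = 54.76 + 285.61 = 340.37
d²(R, Zone D) = (-0.1−(-4.3))² + (9.7−9)² = 17.64 + 0.49 = 18.13
d²(R, Zone E) = (-0.1−(-10.8))² + (9.7−(-2.6))² = 114.49 + 151.29 = 265.78
d²(R, Zone F) = (-0.1−(-6))² + (9.7−(-6))² = 34.81 + 246.49 = 281.3
d²(R, Zone G) = (-0.1−(-8.1))² + (9.7−(-0.6))² = 64 + 106.09 = 170.09
d²(R, Zone H) = (-0.1−(-0.9))² + (9.7−(-1.3))² = 0.64 + 121 = 121.64
d²(R, Zone J) = (-0.1−(-6.1))² + (9.7−11.1)² = 36 + 1.96 = 37.96
The largest is to Zone C.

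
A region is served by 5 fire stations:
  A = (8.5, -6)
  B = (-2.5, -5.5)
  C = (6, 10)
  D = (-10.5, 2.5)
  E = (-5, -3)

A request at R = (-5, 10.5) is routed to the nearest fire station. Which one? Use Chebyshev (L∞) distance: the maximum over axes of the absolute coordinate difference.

d(R,A) = max(13.5, 16.5) = 16.5
d(R,B) = max(2.5, 16) = 16
d(R,C) = max(11, 0.5) = 11
d(R,D) = max(5.5, 8) = 8
d(R,E) = max(0, 13.5) = 13.5
Minimum is at D.

D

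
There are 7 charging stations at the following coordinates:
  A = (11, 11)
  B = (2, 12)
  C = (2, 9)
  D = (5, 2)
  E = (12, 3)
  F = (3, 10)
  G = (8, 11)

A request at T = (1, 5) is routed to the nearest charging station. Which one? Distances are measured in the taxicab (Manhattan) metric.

d(T,A) = |1−11| + |5−11| = 10 + 6 = 16
d(T,B) = |1−2| + |5−12| = 1 + 7 = 8
d(T,C) = |1−2| + |5−9| = 1 + 4 = 5
d(T,D) = |1−5| + |5−2| = 4 + 3 = 7
d(T,E) = |1−12| + |5−3| = 11 + 2 = 13
d(T,F) = |1−3| + |5−10| = 2 + 5 = 7
d(T,G) = |1−8| + |5−11| = 7 + 6 = 13
C is nearest.

C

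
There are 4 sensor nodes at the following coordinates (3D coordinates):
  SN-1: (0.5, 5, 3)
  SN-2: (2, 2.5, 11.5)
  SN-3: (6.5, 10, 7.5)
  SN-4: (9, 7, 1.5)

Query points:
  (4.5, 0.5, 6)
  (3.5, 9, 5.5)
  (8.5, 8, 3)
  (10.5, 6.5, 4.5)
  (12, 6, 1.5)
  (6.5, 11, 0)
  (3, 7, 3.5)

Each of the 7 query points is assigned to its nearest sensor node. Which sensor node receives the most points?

(4.5, 0.5, 6) — d² to each: SN-1:45.25, SN-2:40.5, SN-3:96.5, SN-4:82.75 → nearest is SN-2
(3.5, 9, 5.5) — d² to each: SN-1:31.25, SN-2:80.5, SN-3:14, SN-4:50.25 → nearest is SN-3
(8.5, 8, 3) — d² to each: SN-1:73, SN-2:144.75, SN-3:28.25, SN-4:3.5 → nearest is SN-4
(10.5, 6.5, 4.5) — d² to each: SN-1:104.5, SN-2:137.25, SN-3:37.25, SN-4:11.5 → nearest is SN-4
(12, 6, 1.5) — d² to each: SN-1:135.5, SN-2:212.25, SN-3:82.25, SN-4:10 → nearest is SN-4
(6.5, 11, 0) — d² to each: SN-1:81, SN-2:224.75, SN-3:57.25, SN-4:24.5 → nearest is SN-4
(3, 7, 3.5) — d² to each: SN-1:10.5, SN-2:85.25, SN-3:37.25, SN-4:40 → nearest is SN-1
Tally — SN-1:1, SN-2:1, SN-3:1, SN-4:4. SN-4 captures the most (4).

SN-4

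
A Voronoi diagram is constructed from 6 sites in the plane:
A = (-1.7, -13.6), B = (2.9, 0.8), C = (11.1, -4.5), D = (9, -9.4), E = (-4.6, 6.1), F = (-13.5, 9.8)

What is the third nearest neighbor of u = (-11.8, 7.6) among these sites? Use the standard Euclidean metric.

B

Since √ is increasing, it suffices to compare squared distances:
|uA|² = (-11.8−(-1.7))² + (7.6−(-13.6))² = 102.01 + 449.44 = 551.45
|uB|² = (-11.8−2.9)² + (7.6−0.8)² = 216.09 + 46.24 = 262.33
|uC|² = (-11.8−11.1)² + (7.6−(-4.5))² = 524.41 + 146.41 = 670.82
|uD|² = (-11.8−9)² + (7.6−(-9.4))² = 432.64 + 289 = 721.64
|uE|² = (-11.8−(-4.6))² + (7.6−6.1)² = 51.84 + 2.25 = 54.09
|uF|² = (-11.8−(-13.5))² + (7.6−9.8)² = 2.89 + 4.84 = 7.73
Sorted ascending: F, E, B, A, … — the third-nearest is B.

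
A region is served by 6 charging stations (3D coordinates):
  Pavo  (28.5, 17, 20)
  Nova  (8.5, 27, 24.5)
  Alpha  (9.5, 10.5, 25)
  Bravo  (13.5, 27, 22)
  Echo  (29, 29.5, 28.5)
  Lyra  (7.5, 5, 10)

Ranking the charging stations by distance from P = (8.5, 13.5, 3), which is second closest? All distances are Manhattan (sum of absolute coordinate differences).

d(P, Pavo) = 20 + 3.5 + 17 = 40.5
d(P, Nova) = 0 + 13.5 + 21.5 = 35
d(P, Alpha) = 1 + 3 + 22 = 26
d(P, Bravo) = 5 + 13.5 + 19 = 37.5
d(P, Echo) = 20.5 + 16 + 25.5 = 62
d(P, Lyra) = 1 + 8.5 + 7 = 16.5
Sorted ascending: Lyra, Alpha, Nova, … — the second-nearest is Alpha.

Alpha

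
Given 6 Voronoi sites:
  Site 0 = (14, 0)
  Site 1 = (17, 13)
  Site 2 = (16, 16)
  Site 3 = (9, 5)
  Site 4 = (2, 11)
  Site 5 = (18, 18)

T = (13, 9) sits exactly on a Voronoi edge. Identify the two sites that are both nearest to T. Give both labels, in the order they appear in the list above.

Squared distances from T to each site:
d²(T, Site 0) = (13−14)² + (9−0)² = 1 + 81 = 82
d²(T, Site 1) = (13−17)² + (9−13)² = 16 + 16 = 32
d²(T, Site 2) = (13−16)² + (9−16)² = 9 + 49 = 58
d²(T, Site 3) = (13−9)² + (9−5)² = 16 + 16 = 32
d²(T, Site 4) = (13−2)² + (9−11)² = 121 + 4 = 125
d²(T, Site 5) = (13−18)² + (9−18)² = 25 + 81 = 106
T is equidistant from Site 1 and Site 3 (both at squared distance 32), and every other site is strictly farther — so T lies on the Site 1–Site 3 Voronoi edge.

Site 1 and Site 3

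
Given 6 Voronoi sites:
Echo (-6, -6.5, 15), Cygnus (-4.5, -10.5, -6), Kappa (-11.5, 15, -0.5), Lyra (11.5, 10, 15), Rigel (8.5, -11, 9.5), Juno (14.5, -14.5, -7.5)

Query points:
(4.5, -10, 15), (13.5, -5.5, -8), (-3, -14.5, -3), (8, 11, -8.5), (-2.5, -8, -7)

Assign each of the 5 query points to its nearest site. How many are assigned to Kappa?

(4.5, -10, 15) — d² to each: Echo:122.5, Cygnus:522.25, Kappa:1121.25, Lyra:449, Rigel:47.25, Juno:626.5 → nearest is Rigel
(13.5, -5.5, -8) — d² to each: Echo:910.25, Cygnus:353, Kappa:1101.5, Lyra:773.25, Rigel:361.5, Juno:82.25 → nearest is Juno
(-3, -14.5, -3) — d² to each: Echo:397, Cygnus:27.25, Kappa:948.75, Lyra:1134.5, Rigel:300.75, Juno:326.5 → nearest is Cygnus
(8, 11, -8.5) — d² to each: Echo:1054.5, Cygnus:624.75, Kappa:460.25, Lyra:565.5, Rigel:808.25, Juno:693.5 → nearest is Kappa
(-2.5, -8, -7) — d² to each: Echo:498.5, Cygnus:11.25, Kappa:652.25, Lyra:1004, Rigel:402.25, Juno:331.5 → nearest is Cygnus
1 of the 5 points has Kappa as nearest.

1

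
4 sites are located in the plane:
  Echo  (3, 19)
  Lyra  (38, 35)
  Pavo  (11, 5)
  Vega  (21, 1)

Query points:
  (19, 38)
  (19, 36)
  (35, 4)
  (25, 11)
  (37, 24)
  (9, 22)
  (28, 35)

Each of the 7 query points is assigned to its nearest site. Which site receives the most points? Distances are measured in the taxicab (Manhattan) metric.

Lyra

(19, 38) — d to each: Echo:35, Lyra:22, Pavo:41, Vega:39 → nearest is Lyra
(19, 36) — d to each: Echo:33, Lyra:20, Pavo:39, Vega:37 → nearest is Lyra
(35, 4) — d to each: Echo:47, Lyra:34, Pavo:25, Vega:17 → nearest is Vega
(25, 11) — d to each: Echo:30, Lyra:37, Pavo:20, Vega:14 → nearest is Vega
(37, 24) — d to each: Echo:39, Lyra:12, Pavo:45, Vega:39 → nearest is Lyra
(9, 22) — d to each: Echo:9, Lyra:42, Pavo:19, Vega:33 → nearest is Echo
(28, 35) — d to each: Echo:41, Lyra:10, Pavo:47, Vega:41 → nearest is Lyra
Tally — Echo:1, Lyra:4, Vega:2. Lyra captures the most (4).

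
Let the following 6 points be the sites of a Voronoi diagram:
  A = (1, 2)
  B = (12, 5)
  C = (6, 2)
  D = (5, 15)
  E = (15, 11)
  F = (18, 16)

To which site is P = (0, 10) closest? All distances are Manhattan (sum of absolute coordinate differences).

A

d(P,A) = 1 + 8 = 9
d(P,B) = 12 + 5 = 17
d(P,C) = 6 + 8 = 14
d(P,D) = 5 + 5 = 10
d(P,E) = 15 + 1 = 16
d(P,F) = 18 + 6 = 24
A is nearest.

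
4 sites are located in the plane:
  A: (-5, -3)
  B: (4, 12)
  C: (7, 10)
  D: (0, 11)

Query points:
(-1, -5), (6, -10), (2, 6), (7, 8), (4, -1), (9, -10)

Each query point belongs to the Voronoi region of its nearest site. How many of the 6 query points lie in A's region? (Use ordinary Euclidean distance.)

(-1, -5) — d² to each: A:20, B:314, C:289, D:257 → nearest is A
(6, -10) — d² to each: A:170, B:488, C:401, D:477 → nearest is A
(2, 6) — d² to each: A:130, B:40, C:41, D:29 → nearest is D
(7, 8) — d² to each: A:265, B:25, C:4, D:58 → nearest is C
(4, -1) — d² to each: A:85, B:169, C:130, D:160 → nearest is A
(9, -10) — d² to each: A:245, B:509, C:404, D:522 → nearest is A
4 of the 6 points have A as nearest.

4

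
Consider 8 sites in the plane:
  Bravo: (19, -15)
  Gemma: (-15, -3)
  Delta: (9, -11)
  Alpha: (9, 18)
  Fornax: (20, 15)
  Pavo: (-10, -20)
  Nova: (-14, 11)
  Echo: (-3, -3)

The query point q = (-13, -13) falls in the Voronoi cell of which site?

Pavo

Squared Euclidean distances:
d²(q, Bravo) = (-13−19)² + (-13−(-15))² = 1024 + 4 = 1028
d²(q, Gemma) = (-13−(-15))² + (-13−(-3))² = 4 + 100 = 104
d²(q, Delta) = (-13−9)² + (-13−(-11))² = 484 + 4 = 488
d²(q, Alpha) = (-13−9)² + (-13−18)² = 484 + 961 = 1445
d²(q, Fornax) = (-13−20)² + (-13−15)² = 1089 + 784 = 1873
d²(q, Pavo) = (-13−(-10))² + (-13−(-20))² = 9 + 49 = 58
d²(q, Nova) = (-13−(-14))² + (-13−11)² = 1 + 576 = 577
d²(q, Echo) = (-13−(-3))² + (-13−(-3))² = 100 + 100 = 200
Pavo is nearest.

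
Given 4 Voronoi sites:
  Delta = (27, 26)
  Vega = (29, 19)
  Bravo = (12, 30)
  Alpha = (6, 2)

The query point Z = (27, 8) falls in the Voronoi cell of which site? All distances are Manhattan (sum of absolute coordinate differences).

d(Z, Delta) = |27−27| + |8−26| = 0 + 18 = 18
d(Z, Vega) = |27−29| + |8−19| = 2 + 11 = 13
d(Z, Bravo) = |27−12| + |8−30| = 15 + 22 = 37
d(Z, Alpha) = |27−6| + |8−2| = 21 + 6 = 27
The smallest is to Vega, so Z lies in the Voronoi region of Vega.

Vega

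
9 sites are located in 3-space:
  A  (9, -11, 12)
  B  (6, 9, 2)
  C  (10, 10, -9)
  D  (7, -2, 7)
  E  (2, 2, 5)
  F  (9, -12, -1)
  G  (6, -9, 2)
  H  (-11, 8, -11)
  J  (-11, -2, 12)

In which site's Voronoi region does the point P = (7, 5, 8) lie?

Compare squared distances (the ordering matches that of the actual distances):
|PA|² = (7−9)² + (5−(-11))² + (8−12)² = 4 + 256 + 16 = 276
|PB|² = (7−6)² + (5−9)² + (8−2)² = 1 + 16 + 36 = 53
|PC|² = (7−10)² + (5−10)² + (8−(-9))² = 9 + 25 + 289 = 323
|PD|² = (7−7)² + (5−(-2))² + (8−7)² = 0 + 49 + 1 = 50
|PE|² = (7−2)² + (5−2)² + (8−5)² = 25 + 9 + 9 = 43
|PF|² = (7−9)² + (5−(-12))² + (8−(-1))² = 4 + 289 + 81 = 374
|PG|² = (7−6)² + (5−(-9))² + (8−2)² = 1 + 196 + 36 = 233
|PH|² = (7−(-11))² + (5−8)² + (8−(-11))² = 324 + 9 + 361 = 694
|PJ|² = (7−(-11))² + (5−(-2))² + (8−12)² = 324 + 49 + 16 = 389
Minimum is at E.

E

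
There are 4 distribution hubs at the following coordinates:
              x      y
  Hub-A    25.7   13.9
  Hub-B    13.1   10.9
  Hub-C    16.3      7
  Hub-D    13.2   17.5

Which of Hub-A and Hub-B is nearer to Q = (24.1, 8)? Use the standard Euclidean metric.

Compare squared distances:
d²(Q, Hub-A) = (24.1−25.7)² + (8−13.9)² = 2.56 + 34.81 = 37.37
d²(Q, Hub-B) = (24.1−13.1)² + (8−10.9)² = 121 + 8.41 = 129.41
37.37 < 129.41, so Hub-A is closer.

Hub-A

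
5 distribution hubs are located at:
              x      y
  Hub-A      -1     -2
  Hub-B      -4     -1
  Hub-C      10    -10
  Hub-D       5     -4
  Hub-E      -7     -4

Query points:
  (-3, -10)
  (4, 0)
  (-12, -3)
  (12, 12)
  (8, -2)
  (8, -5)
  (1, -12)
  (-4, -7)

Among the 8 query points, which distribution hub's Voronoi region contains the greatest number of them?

(-3, -10) — d² to each: Hub-A:68, Hub-B:82, Hub-C:169, Hub-D:100, Hub-E:52 → nearest is Hub-E
(4, 0) — d² to each: Hub-A:29, Hub-B:65, Hub-C:136, Hub-D:17, Hub-E:137 → nearest is Hub-D
(-12, -3) — d² to each: Hub-A:122, Hub-B:68, Hub-C:533, Hub-D:290, Hub-E:26 → nearest is Hub-E
(12, 12) — d² to each: Hub-A:365, Hub-B:425, Hub-C:488, Hub-D:305, Hub-E:617 → nearest is Hub-D
(8, -2) — d² to each: Hub-A:81, Hub-B:145, Hub-C:68, Hub-D:13, Hub-E:229 → nearest is Hub-D
(8, -5) — d² to each: Hub-A:90, Hub-B:160, Hub-C:29, Hub-D:10, Hub-E:226 → nearest is Hub-D
(1, -12) — d² to each: Hub-A:104, Hub-B:146, Hub-C:85, Hub-D:80, Hub-E:128 → nearest is Hub-D
(-4, -7) — d² to each: Hub-A:34, Hub-B:36, Hub-C:205, Hub-D:90, Hub-E:18 → nearest is Hub-E
Tally — Hub-D:5, Hub-E:3. Hub-D captures the most (5).

Hub-D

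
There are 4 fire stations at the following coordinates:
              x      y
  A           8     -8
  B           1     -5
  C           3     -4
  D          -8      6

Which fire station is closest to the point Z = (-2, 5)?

Compare squared distances (the ordering matches that of the actual distances):
|ZA|² = 100 + 169 = 269
|ZB|² = 9 + 100 = 109
|ZC|² = 25 + 81 = 106
|ZD|² = 36 + 1 = 37
Minimum is at D.

D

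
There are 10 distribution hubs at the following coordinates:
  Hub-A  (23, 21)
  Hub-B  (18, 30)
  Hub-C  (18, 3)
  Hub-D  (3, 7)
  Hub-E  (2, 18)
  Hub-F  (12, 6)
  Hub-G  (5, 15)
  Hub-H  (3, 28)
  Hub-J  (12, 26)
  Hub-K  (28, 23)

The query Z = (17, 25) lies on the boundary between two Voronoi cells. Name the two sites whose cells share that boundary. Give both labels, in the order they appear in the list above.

Squared distances from Z to each site:
d²(Z, Hub-A) = (17−23)² + (25−21)² = 36 + 16 = 52
d²(Z, Hub-B) = (17−18)² + (25−30)² = 1 + 25 = 26
d²(Z, Hub-C) = (17−18)² + (25−3)² = 1 + 484 = 485
d²(Z, Hub-D) = (17−3)² + (25−7)² = 196 + 324 = 520
d²(Z, Hub-E) = (17−2)² + (25−18)² = 225 + 49 = 274
d²(Z, Hub-F) = (17−12)² + (25−6)² = 25 + 361 = 386
d²(Z, Hub-G) = (17−5)² + (25−15)² = 144 + 100 = 244
d²(Z, Hub-H) = (17−3)² + (25−28)² = 196 + 9 = 205
d²(Z, Hub-J) = (17−12)² + (25−26)² = 25 + 1 = 26
d²(Z, Hub-K) = (17−28)² + (25−23)² = 121 + 4 = 125
Z is equidistant from Hub-B and Hub-J (both at squared distance 26), and every other site is strictly farther — so Z lies on the Hub-B–Hub-J Voronoi edge.

Hub-B and Hub-J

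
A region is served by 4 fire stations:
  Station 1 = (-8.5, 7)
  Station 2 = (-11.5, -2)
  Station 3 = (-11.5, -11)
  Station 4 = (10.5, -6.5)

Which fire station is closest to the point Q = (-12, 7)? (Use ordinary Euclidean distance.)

Since √ is increasing, it suffices to compare squared distances:
d²(Q, Station 1) = 12.25 + 0 = 12.25
d²(Q, Station 2) = 0.25 + 81 = 81.25
d²(Q, Station 3) = 0.25 + 324 = 324.25
d²(Q, Station 4) = 506.25 + 182.25 = 688.5
The smallest is to Station 1, so Q lies in the Voronoi region of Station 1.

Station 1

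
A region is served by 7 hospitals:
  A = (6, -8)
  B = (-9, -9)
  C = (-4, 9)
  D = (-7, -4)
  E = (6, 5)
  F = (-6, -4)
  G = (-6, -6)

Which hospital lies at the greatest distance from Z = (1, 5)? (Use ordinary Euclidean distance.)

B

Compare squared distances (the ordering matches that of the actual distances):
|ZA|² = (1−6)² + (5−(-8))² = 25 + 169 = 194
|ZB|² = (1−(-9))² + (5−(-9))² = 100 + 196 = 296
|ZC|² = (1−(-4))² + (5−9)² = 25 + 16 = 41
|ZD|² = (1−(-7))² + (5−(-4))² = 64 + 81 = 145
|ZE|² = (1−6)² + (5−5)² = 25 + 0 = 25
|ZF|² = (1−(-6))² + (5−(-4))² = 49 + 81 = 130
|ZG|² = (1−(-6))² + (5−(-6))² = 49 + 121 = 170
The largest is to B.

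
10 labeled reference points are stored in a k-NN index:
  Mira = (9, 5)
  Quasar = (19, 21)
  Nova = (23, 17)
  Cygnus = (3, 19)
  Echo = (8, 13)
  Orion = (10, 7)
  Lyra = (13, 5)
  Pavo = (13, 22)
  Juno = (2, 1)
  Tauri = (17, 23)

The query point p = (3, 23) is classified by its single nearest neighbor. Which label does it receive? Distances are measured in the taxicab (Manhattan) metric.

d(p, Mira) = 6 + 18 = 24
d(p, Quasar) = 16 + 2 = 18
d(p, Nova) = 20 + 6 = 26
d(p, Cygnus) = 0 + 4 = 4
d(p, Echo) = 5 + 10 = 15
d(p, Orion) = 7 + 16 = 23
d(p, Lyra) = 10 + 18 = 28
d(p, Pavo) = 10 + 1 = 11
d(p, Juno) = 1 + 22 = 23
d(p, Tauri) = 14 + 0 = 14
The smallest is to Cygnus, so p lies in the Voronoi region of Cygnus.

Cygnus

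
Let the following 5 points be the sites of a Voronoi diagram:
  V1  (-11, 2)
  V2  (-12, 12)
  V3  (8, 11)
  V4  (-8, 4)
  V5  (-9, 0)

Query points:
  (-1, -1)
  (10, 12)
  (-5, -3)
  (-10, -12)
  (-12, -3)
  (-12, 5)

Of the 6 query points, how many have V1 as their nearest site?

(-1, -1) — d² to each: V1:109, V2:290, V3:225, V4:74, V5:65 → nearest is V5
(10, 12) — d² to each: V1:541, V2:484, V3:5, V4:388, V5:505 → nearest is V3
(-5, -3) — d² to each: V1:61, V2:274, V3:365, V4:58, V5:25 → nearest is V5
(-10, -12) — d² to each: V1:197, V2:580, V3:853, V4:260, V5:145 → nearest is V5
(-12, -3) — d² to each: V1:26, V2:225, V3:596, V4:65, V5:18 → nearest is V5
(-12, 5) — d² to each: V1:10, V2:49, V3:436, V4:17, V5:34 → nearest is V1
1 of the 6 points has V1 as nearest.

1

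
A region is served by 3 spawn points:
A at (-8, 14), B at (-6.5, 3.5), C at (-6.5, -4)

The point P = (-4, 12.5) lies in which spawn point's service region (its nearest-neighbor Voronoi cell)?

Since √ is increasing, it suffices to compare squared distances:
|PA|² = (-4−(-8))² + (12.5−14)² = 16 + 2.25 = 18.25
|PB|² = (-4−(-6.5))² + (12.5−3.5)² = 6.25 + 81 = 87.25
|PC|² = (-4−(-6.5))² + (12.5−(-4))² = 6.25 + 272.25 = 278.5
Minimum is at A.

A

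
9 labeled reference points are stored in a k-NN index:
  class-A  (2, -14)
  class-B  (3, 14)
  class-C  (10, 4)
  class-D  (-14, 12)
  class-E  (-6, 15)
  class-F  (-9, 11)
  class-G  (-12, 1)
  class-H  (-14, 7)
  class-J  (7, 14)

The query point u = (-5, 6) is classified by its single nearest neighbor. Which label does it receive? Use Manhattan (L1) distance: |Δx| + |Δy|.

class-F

d(u, class-A) = |-5−2| + |6−(-14)| = 7 + 20 = 27
d(u, class-B) = |-5−3| + |6−14| = 8 + 8 = 16
d(u, class-C) = |-5−10| + |6−4| = 15 + 2 = 17
d(u, class-D) = |-5−(-14)| + |6−12| = 9 + 6 = 15
d(u, class-E) = |-5−(-6)| + |6−15| = 1 + 9 = 10
d(u, class-F) = |-5−(-9)| + |6−11| = 4 + 5 = 9
d(u, class-G) = |-5−(-12)| + |6−1| = 7 + 5 = 12
d(u, class-H) = |-5−(-14)| + |6−7| = 9 + 1 = 10
d(u, class-J) = |-5−7| + |6−14| = 12 + 8 = 20
Minimum is at class-F.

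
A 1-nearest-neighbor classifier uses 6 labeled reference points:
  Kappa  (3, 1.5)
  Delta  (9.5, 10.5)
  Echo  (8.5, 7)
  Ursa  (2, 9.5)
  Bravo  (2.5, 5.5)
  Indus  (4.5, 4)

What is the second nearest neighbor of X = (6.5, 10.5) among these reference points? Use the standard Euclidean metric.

Compare squared distances (the ordering matches that of the actual distances):
d²(X, Kappa) = (6.5−3)² + (10.5−1.5)² = 12.25 + 81 = 93.25
d²(X, Delta) = (6.5−9.5)² + (10.5−10.5)² = 9 + 0 = 9
d²(X, Echo) = (6.5−8.5)² + (10.5−7)² = 4 + 12.25 = 16.25
d²(X, Ursa) = (6.5−2)² + (10.5−9.5)² = 20.25 + 1 = 21.25
d²(X, Bravo) = (6.5−2.5)² + (10.5−5.5)² = 16 + 25 = 41
d²(X, Indus) = (6.5−4.5)² + (10.5−4)² = 4 + 42.25 = 46.25
Sorted ascending: Delta, Echo, Ursa, … — the second-nearest is Echo.

Echo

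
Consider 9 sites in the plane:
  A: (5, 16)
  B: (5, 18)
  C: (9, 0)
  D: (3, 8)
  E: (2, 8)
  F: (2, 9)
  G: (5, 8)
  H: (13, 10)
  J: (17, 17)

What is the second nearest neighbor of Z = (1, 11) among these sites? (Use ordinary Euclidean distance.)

Squared Euclidean distances:
|ZA|² = (1−5)² + (11−16)² = 16 + 25 = 41
|ZB|² = (1−5)² + (11−18)² = 16 + 49 = 65
|ZC|² = (1−9)² + (11−0)² = 64 + 121 = 185
|ZD|² = (1−3)² + (11−8)² = 4 + 9 = 13
|ZE|² = (1−2)² + (11−8)² = 1 + 9 = 10
|ZF|² = (1−2)² + (11−9)² = 1 + 4 = 5
|ZG|² = (1−5)² + (11−8)² = 16 + 9 = 25
|ZH|² = (1−13)² + (11−10)² = 144 + 1 = 145
|ZJ|² = (1−17)² + (11−17)² = 256 + 36 = 292
Sorted ascending: F, E, D, … — the second-nearest is E.

E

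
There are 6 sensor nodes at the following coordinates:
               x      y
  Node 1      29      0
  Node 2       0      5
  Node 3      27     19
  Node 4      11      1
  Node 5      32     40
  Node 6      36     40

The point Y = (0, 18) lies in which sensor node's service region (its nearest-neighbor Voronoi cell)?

Squared Euclidean distances:
d²(Y, Node 1) = (0−29)² + (18−0)² = 841 + 324 = 1165
d²(Y, Node 2) = (0−0)² + (18−5)² = 0 + 169 = 169
d²(Y, Node 3) = (0−27)² + (18−19)² = 729 + 1 = 730
d²(Y, Node 4) = (0−11)² + (18−1)² = 121 + 289 = 410
d²(Y, Node 5) = (0−32)² + (18−40)² = 1024 + 484 = 1508
d²(Y, Node 6) = (0−36)² + (18−40)² = 1296 + 484 = 1780
Node 2 is nearest.

Node 2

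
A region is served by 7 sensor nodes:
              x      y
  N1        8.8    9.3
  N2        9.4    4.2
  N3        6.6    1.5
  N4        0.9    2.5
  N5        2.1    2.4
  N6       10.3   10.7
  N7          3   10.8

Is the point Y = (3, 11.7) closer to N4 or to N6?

Compare squared distances:
|YN4|² = (3−0.9)² + (11.7−2.5)² = 4.41 + 84.64 = 89.05
|YN6|² = (3−10.3)² + (11.7−10.7)² = 53.29 + 1 = 54.29
89.05 > 54.29, so N6 is closer.

N6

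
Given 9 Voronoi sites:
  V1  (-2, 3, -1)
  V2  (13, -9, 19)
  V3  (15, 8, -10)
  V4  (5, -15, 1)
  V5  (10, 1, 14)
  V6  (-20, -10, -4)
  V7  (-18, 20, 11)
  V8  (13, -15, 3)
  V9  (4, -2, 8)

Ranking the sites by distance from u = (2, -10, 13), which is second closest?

V2

Squared Euclidean distances:
|uV1|² = (2−(-2))² + (-10−3)² + (13−(-1))² = 16 + 169 + 196 = 381
|uV2|² = (2−13)² + (-10−(-9))² + (13−19)² = 121 + 1 + 36 = 158
|uV3|² = (2−15)² + (-10−8)² + (13−(-10))² = 169 + 324 + 529 = 1022
|uV4|² = (2−5)² + (-10−(-15))² + (13−1)² = 9 + 25 + 144 = 178
|uV5|² = (2−10)² + (-10−1)² + (13−14)² = 64 + 121 + 1 = 186
|uV6|² = (2−(-20))² + (-10−(-10))² + (13−(-4))² = 484 + 0 + 289 = 773
|uV7|² = (2−(-18))² + (-10−20)² + (13−11)² = 400 + 900 + 4 = 1304
|uV8|² = (2−13)² + (-10−(-15))² + (13−3)² = 121 + 25 + 100 = 246
|uV9|² = (2−4)² + (-10−(-2))² + (13−8)² = 4 + 64 + 25 = 93
Sorted ascending: V9, V2, V4, … — the second-nearest is V2.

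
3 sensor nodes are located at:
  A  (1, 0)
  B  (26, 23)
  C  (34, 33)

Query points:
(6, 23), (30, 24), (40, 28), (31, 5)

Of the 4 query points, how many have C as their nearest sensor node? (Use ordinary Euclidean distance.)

1

(6, 23) — d² to each: A:554, B:400, C:884 → nearest is B
(30, 24) — d² to each: A:1417, B:17, C:97 → nearest is B
(40, 28) — d² to each: A:2305, B:221, C:61 → nearest is C
(31, 5) — d² to each: A:925, B:349, C:793 → nearest is B
1 of the 4 points has C as nearest.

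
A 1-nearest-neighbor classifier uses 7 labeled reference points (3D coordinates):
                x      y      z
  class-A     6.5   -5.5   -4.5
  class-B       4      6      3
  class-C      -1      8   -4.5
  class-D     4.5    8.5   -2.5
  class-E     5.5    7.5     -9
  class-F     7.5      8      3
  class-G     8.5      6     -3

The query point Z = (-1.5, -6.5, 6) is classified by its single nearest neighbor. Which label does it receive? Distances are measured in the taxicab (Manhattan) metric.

d(Z, class-A) = |-1.5−6.5| + |-6.5−(-5.5)| + |6−(-4.5)| = 8 + 1 + 10.5 = 19.5
d(Z, class-B) = |-1.5−4| + |-6.5−6| + |6−3| = 5.5 + 12.5 + 3 = 21
d(Z, class-C) = |-1.5−(-1)| + |-6.5−8| + |6−(-4.5)| = 0.5 + 14.5 + 10.5 = 25.5
d(Z, class-D) = |-1.5−4.5| + |-6.5−8.5| + |6−(-2.5)| = 6 + 15 + 8.5 = 29.5
d(Z, class-E) = |-1.5−5.5| + |-6.5−7.5| + |6−(-9)| = 7 + 14 + 15 = 36
d(Z, class-F) = |-1.5−7.5| + |-6.5−8| + |6−3| = 9 + 14.5 + 3 = 26.5
d(Z, class-G) = |-1.5−8.5| + |-6.5−6| + |6−(-3)| = 10 + 12.5 + 9 = 31.5
The smallest is to class-A, so Z lies in the Voronoi region of class-A.

class-A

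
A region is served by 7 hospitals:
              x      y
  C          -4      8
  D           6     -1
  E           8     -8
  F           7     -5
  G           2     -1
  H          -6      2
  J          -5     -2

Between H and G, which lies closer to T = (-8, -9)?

Compare squared distances:
|TH|² = (-8−(-6))² + (-9−2)² = 4 + 121 = 125
|TG|² = (-8−2)² + (-9−(-1))² = 100 + 64 = 164
125 < 164, so H is closer.

H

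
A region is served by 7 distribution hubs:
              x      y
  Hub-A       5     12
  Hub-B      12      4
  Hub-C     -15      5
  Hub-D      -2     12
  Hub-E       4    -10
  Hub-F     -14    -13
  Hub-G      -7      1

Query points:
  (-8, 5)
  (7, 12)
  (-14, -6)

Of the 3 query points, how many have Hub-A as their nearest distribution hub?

(-8, 5) — d² to each: Hub-A:218, Hub-B:401, Hub-C:49, Hub-D:85, Hub-E:369, Hub-F:360, Hub-G:17 → nearest is Hub-G
(7, 12) — d² to each: Hub-A:4, Hub-B:89, Hub-C:533, Hub-D:81, Hub-E:493, Hub-F:1066, Hub-G:317 → nearest is Hub-A
(-14, -6) — d² to each: Hub-A:685, Hub-B:776, Hub-C:122, Hub-D:468, Hub-E:340, Hub-F:49, Hub-G:98 → nearest is Hub-F
1 of the 3 points has Hub-A as nearest.

1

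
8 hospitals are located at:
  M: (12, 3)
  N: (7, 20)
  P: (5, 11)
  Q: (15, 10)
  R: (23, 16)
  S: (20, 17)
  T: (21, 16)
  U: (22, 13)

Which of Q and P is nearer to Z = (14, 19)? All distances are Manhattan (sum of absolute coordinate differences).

Q

d(Z,Q) = |14−15| + |19−10| = 1 + 9 = 10
d(Z,P) = |14−5| + |19−11| = 9 + 8 = 17
10 < 17, so Q is closer.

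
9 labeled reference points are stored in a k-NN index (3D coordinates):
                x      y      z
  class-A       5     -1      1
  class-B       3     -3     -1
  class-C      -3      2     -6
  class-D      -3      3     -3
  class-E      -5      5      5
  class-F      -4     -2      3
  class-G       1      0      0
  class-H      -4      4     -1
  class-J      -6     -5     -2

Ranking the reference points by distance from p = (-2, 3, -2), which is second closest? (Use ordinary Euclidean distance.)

Squared Euclidean distances:
d²(p, class-A) = (-2−5)² + (3−(-1))² + (-2−1)² = 49 + 16 + 9 = 74
d²(p, class-B) = (-2−3)² + (3−(-3))² + (-2−(-1))² = 25 + 36 + 1 = 62
d²(p, class-C) = (-2−(-3))² + (3−2)² + (-2−(-6))² = 1 + 1 + 16 = 18
d²(p, class-D) = (-2−(-3))² + (3−3)² + (-2−(-3))² = 1 + 0 + 1 = 2
d²(p, class-E) = (-2−(-5))² + (3−5)² + (-2−5)² = 9 + 4 + 49 = 62
d²(p, class-F) = (-2−(-4))² + (3−(-2))² + (-2−3)² = 4 + 25 + 25 = 54
d²(p, class-G) = (-2−1)² + (3−0)² + (-2−0)² = 9 + 9 + 4 = 22
d²(p, class-H) = (-2−(-4))² + (3−4)² + (-2−(-1))² = 4 + 1 + 1 = 6
d²(p, class-J) = (-2−(-6))² + (3−(-5))² + (-2−(-2))² = 16 + 64 + 0 = 80
Sorted ascending: class-D, class-H, class-C, … — the second-nearest is class-H.

class-H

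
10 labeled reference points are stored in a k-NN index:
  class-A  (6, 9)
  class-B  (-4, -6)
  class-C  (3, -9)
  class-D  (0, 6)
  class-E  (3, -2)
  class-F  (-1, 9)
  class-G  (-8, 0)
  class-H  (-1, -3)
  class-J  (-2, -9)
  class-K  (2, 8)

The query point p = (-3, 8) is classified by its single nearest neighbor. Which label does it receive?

class-F

Squared Euclidean distances:
d²(p, class-A) = (-3−6)² + (8−9)² = 81 + 1 = 82
d²(p, class-B) = (-3−(-4))² + (8−(-6))² = 1 + 196 = 197
d²(p, class-C) = (-3−3)² + (8−(-9))² = 36 + 289 = 325
d²(p, class-D) = (-3−0)² + (8−6)² = 9 + 4 = 13
d²(p, class-E) = (-3−3)² + (8−(-2))² = 36 + 100 = 136
d²(p, class-F) = (-3−(-1))² + (8−9)² = 4 + 1 = 5
d²(p, class-G) = (-3−(-8))² + (8−0)² = 25 + 64 = 89
d²(p, class-H) = (-3−(-1))² + (8−(-3))² = 4 + 121 = 125
d²(p, class-J) = (-3−(-2))² + (8−(-9))² = 1 + 289 = 290
d²(p, class-K) = (-3−2)² + (8−8)² = 25 + 0 = 25
The smallest is to class-F, so p lies in the Voronoi region of class-F.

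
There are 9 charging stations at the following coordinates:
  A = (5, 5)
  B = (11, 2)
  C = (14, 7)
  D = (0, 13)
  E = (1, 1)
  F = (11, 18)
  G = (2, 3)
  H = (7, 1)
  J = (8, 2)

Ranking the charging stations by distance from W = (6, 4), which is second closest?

J

Squared Euclidean distances:
|WA|² = 1 + 1 = 2
|WB|² = 25 + 4 = 29
|WC|² = 64 + 9 = 73
|WD|² = 36 + 81 = 117
|WE|² = 25 + 9 = 34
|WF|² = 25 + 196 = 221
|WG|² = 16 + 1 = 17
|WH|² = 1 + 9 = 10
|WJ|² = 4 + 4 = 8
Sorted ascending: A, J, H, … — the second-nearest is J.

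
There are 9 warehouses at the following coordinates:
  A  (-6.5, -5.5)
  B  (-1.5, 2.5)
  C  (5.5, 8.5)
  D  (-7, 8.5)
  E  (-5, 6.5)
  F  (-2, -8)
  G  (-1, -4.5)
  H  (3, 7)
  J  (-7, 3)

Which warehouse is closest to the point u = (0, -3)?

Since √ is increasing, it suffices to compare squared distances:
|uA|² = 42.25 + 6.25 = 48.5
|uB|² = 2.25 + 30.25 = 32.5
|uC|² = 30.25 + 132.25 = 162.5
|uD|² = 49 + 132.25 = 181.25
|uE|² = 25 + 90.25 = 115.25
|uF|² = 4 + 25 = 29
|uG|² = 1 + 2.25 = 3.25
|uH|² = 9 + 100 = 109
|uJ|² = 49 + 36 = 85
G is nearest.

G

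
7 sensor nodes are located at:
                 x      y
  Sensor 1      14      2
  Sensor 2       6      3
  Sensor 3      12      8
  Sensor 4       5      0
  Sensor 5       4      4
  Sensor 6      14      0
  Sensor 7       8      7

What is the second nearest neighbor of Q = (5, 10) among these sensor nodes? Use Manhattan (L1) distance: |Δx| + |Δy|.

Sensor 5

d(Q, Sensor 1) = |5−14| + |10−2| = 9 + 8 = 17
d(Q, Sensor 2) = |5−6| + |10−3| = 1 + 7 = 8
d(Q, Sensor 3) = |5−12| + |10−8| = 7 + 2 = 9
d(Q, Sensor 4) = |5−5| + |10−0| = 0 + 10 = 10
d(Q, Sensor 5) = |5−4| + |10−4| = 1 + 6 = 7
d(Q, Sensor 6) = |5−14| + |10−0| = 9 + 10 = 19
d(Q, Sensor 7) = |5−8| + |10−7| = 3 + 3 = 6
Sorted ascending: Sensor 7, Sensor 5, Sensor 2, … — the second-nearest is Sensor 5.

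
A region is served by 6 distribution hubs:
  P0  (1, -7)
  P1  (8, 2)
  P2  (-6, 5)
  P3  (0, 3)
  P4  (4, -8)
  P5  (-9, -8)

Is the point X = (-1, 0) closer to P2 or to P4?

P2

Compare squared distances:
|XP2|² = (-1−(-6))² + (0−5)² = 25 + 25 = 50
|XP4|² = (-1−4)² + (0−(-8))² = 25 + 64 = 89
50 < 89, so P2 is closer.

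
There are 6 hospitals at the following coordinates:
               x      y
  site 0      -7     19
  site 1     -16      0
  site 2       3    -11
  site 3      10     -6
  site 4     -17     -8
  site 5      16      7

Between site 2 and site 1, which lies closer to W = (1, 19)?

Compare squared distances:
d²(W, site 2) = (1−3)² + (19−(-11))² = 4 + 900 = 904
d²(W, site 1) = (1−(-16))² + (19−0)² = 289 + 361 = 650
904 > 650, so site 1 is closer.

site 1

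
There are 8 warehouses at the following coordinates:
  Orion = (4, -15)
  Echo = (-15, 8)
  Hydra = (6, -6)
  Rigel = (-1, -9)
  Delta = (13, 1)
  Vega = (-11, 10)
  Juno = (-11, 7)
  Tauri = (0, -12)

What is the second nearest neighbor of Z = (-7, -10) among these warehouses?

Tauri

Compare squared distances (the ordering matches that of the actual distances):
d²(Z, Orion) = (-7−4)² + (-10−(-15))² = 121 + 25 = 146
d²(Z, Echo) = (-7−(-15))² + (-10−8)² = 64 + 324 = 388
d²(Z, Hydra) = (-7−6)² + (-10−(-6))² = 169 + 16 = 185
d²(Z, Rigel) = (-7−(-1))² + (-10−(-9))² = 36 + 1 = 37
d²(Z, Delta) = (-7−13)² + (-10−1)² = 400 + 121 = 521
d²(Z, Vega) = (-7−(-11))² + (-10−10)² = 16 + 400 = 416
d²(Z, Juno) = (-7−(-11))² + (-10−7)² = 16 + 289 = 305
d²(Z, Tauri) = (-7−0)² + (-10−(-12))² = 49 + 4 = 53
Sorted ascending: Rigel, Tauri, Orion, … — the second-nearest is Tauri.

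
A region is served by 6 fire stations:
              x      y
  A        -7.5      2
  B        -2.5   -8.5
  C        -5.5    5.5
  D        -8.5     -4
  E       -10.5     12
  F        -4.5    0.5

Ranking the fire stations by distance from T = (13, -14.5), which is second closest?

Squared Euclidean distances:
|TA|² = (13−(-7.5))² + (-14.5−2)² = 420.25 + 272.25 = 692.5
|TB|² = (13−(-2.5))² + (-14.5−(-8.5))² = 240.25 + 36 = 276.25
|TC|² = (13−(-5.5))² + (-14.5−5.5)² = 342.25 + 400 = 742.25
|TD|² = (13−(-8.5))² + (-14.5−(-4))² = 462.25 + 110.25 = 572.5
|TE|² = (13−(-10.5))² + (-14.5−12)² = 552.25 + 702.25 = 1254.5
|TF|² = (13−(-4.5))² + (-14.5−0.5)² = 306.25 + 225 = 531.25
Sorted ascending: B, F, D, … — the second-nearest is F.

F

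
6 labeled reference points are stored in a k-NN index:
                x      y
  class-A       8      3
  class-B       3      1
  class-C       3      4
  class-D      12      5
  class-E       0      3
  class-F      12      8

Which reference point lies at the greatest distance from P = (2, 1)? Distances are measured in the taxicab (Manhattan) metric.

d(P, class-A) = |2−8| + |1−3| = 6 + 2 = 8
d(P, class-B) = |2−3| + |1−1| = 1 + 0 = 1
d(P, class-C) = |2−3| + |1−4| = 1 + 3 = 4
d(P, class-D) = |2−12| + |1−5| = 10 + 4 = 14
d(P, class-E) = |2−0| + |1−3| = 2 + 2 = 4
d(P, class-F) = |2−12| + |1−8| = 10 + 7 = 17
The largest is to class-F.

class-F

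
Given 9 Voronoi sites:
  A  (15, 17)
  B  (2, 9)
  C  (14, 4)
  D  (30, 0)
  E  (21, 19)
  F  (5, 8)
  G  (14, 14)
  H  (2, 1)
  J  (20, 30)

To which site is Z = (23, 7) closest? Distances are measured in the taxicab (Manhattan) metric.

C

d(Z,A) = 8 + 10 = 18
d(Z,B) = 21 + 2 = 23
d(Z,C) = 9 + 3 = 12
d(Z,D) = 7 + 7 = 14
d(Z,E) = 2 + 12 = 14
d(Z,F) = 18 + 1 = 19
d(Z,G) = 9 + 7 = 16
d(Z,H) = 21 + 6 = 27
d(Z,J) = 3 + 23 = 26
C is nearest.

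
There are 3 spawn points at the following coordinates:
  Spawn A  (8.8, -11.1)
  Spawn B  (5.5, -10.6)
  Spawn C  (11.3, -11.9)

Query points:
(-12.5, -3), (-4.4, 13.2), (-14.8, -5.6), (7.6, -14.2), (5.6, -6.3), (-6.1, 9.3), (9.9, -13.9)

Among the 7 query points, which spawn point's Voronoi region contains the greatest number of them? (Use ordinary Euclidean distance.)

Spawn B

(-12.5, -3) — d² to each: Spawn A:519.3, Spawn B:381.76, Spawn C:645.65 → nearest is Spawn B
(-4.4, 13.2) — d² to each: Spawn A:764.73, Spawn B:664.45, Spawn C:876.5 → nearest is Spawn B
(-14.8, -5.6) — d² to each: Spawn A:587.21, Spawn B:437.09, Spawn C:720.9 → nearest is Spawn B
(7.6, -14.2) — d² to each: Spawn A:11.05, Spawn B:17.37, Spawn C:18.98 → nearest is Spawn A
(5.6, -6.3) — d² to each: Spawn A:33.28, Spawn B:18.5, Spawn C:63.85 → nearest is Spawn B
(-6.1, 9.3) — d² to each: Spawn A:638.17, Spawn B:530.57, Spawn C:752.2 → nearest is Spawn B
(9.9, -13.9) — d² to each: Spawn A:9.05, Spawn B:30.25, Spawn C:5.96 → nearest is Spawn C
Tally — Spawn A:1, Spawn B:5, Spawn C:1. Spawn B captures the most (5).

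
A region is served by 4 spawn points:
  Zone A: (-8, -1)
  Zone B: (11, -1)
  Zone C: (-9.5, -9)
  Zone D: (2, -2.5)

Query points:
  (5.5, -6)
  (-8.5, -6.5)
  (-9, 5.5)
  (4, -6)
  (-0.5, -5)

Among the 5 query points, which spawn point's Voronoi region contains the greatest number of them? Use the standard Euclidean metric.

(5.5, -6) — d² to each: Zone A:207.25, Zone B:55.25, Zone C:234, Zone D:24.5 → nearest is Zone D
(-8.5, -6.5) — d² to each: Zone A:30.5, Zone B:410.5, Zone C:7.25, Zone D:126.25 → nearest is Zone C
(-9, 5.5) — d² to each: Zone A:43.25, Zone B:442.25, Zone C:210.5, Zone D:185 → nearest is Zone A
(4, -6) — d² to each: Zone A:169, Zone B:74, Zone C:191.25, Zone D:16.25 → nearest is Zone D
(-0.5, -5) — d² to each: Zone A:72.25, Zone B:148.25, Zone C:97, Zone D:12.5 → nearest is Zone D
Tally — Zone A:1, Zone C:1, Zone D:3. Zone D captures the most (3).

Zone D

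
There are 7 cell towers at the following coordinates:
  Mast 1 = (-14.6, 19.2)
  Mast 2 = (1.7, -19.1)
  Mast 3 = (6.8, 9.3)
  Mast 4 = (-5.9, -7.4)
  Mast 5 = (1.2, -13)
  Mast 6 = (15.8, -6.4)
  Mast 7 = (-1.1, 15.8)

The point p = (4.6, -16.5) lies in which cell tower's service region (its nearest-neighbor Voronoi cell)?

Mast 2

Since √ is increasing, it suffices to compare squared distances:
d²(p, Mast 1) = (4.6−(-14.6))² + (-16.5−19.2)² = 368.64 + 1274.49 = 1643.13
d²(p, Mast 2) = (4.6−1.7)² + (-16.5−(-19.1))² = 8.41 + 6.76 = 15.17
d²(p, Mast 3) = (4.6−6.8)² + (-16.5−9.3)² = 4.84 + 665.64 = 670.48
d²(p, Mast 4) = (4.6−(-5.9))² + (-16.5−(-7.4))² = 110.25 + 82.81 = 193.06
d²(p, Mast 5) = (4.6−1.2)² + (-16.5−(-13))² = 11.56 + 12.25 = 23.81
d²(p, Mast 6) = (4.6−15.8)² + (-16.5−(-6.4))² = 125.44 + 102.01 = 227.45
d²(p, Mast 7) = (4.6−(-1.1))² + (-16.5−15.8)² = 32.49 + 1043.29 = 1075.78
The smallest is to Mast 2, so p lies in the Voronoi region of Mast 2.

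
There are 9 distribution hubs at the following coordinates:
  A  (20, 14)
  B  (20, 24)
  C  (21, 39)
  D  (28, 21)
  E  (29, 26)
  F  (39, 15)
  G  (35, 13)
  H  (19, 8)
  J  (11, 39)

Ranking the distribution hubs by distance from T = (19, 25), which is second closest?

Since √ is increasing, it suffices to compare squared distances:
|TA|² = 1 + 121 = 122
|TB|² = 1 + 1 = 2
|TC|² = 4 + 196 = 200
|TD|² = 81 + 16 = 97
|TE|² = 100 + 1 = 101
|TF|² = 400 + 100 = 500
|TG|² = 256 + 144 = 400
|TH|² = 0 + 289 = 289
|TJ|² = 64 + 196 = 260
Sorted ascending: B, D, E, … — the second-nearest is D.

D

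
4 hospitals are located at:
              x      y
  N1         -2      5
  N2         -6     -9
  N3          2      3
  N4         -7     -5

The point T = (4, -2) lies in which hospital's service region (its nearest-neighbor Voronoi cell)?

N3

Compare squared distances (the ordering matches that of the actual distances):
|TN1|² = (4−(-2))² + (-2−5)² = 36 + 49 = 85
|TN2|² = (4−(-6))² + (-2−(-9))² = 100 + 49 = 149
|TN3|² = (4−2)² + (-2−3)² = 4 + 25 = 29
|TN4|² = (4−(-7))² + (-2−(-5))² = 121 + 9 = 130
The smallest is to N3, so T lies in the Voronoi region of N3.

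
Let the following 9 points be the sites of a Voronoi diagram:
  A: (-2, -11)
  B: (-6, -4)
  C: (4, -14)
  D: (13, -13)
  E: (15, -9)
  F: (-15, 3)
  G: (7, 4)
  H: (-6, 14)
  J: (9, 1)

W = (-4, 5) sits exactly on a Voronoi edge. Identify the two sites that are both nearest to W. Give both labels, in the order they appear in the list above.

B and H

Squared distances from W to each site:
|WA|² = (-4−(-2))² + (5−(-11))² = 4 + 256 = 260
|WB|² = (-4−(-6))² + (5−(-4))² = 4 + 81 = 85
|WC|² = (-4−4)² + (5−(-14))² = 64 + 361 = 425
|WD|² = (-4−13)² + (5−(-13))² = 289 + 324 = 613
|WE|² = (-4−15)² + (5−(-9))² = 361 + 196 = 557
|WF|² = (-4−(-15))² + (5−3)² = 121 + 4 = 125
|WG|² = (-4−7)² + (5−4)² = 121 + 1 = 122
|WH|² = (-4−(-6))² + (5−14)² = 4 + 81 = 85
|WJ|² = (-4−9)² + (5−1)² = 169 + 16 = 185
W is equidistant from B and H (both at squared distance 85), and every other site is strictly farther — so W lies on the B–H Voronoi edge.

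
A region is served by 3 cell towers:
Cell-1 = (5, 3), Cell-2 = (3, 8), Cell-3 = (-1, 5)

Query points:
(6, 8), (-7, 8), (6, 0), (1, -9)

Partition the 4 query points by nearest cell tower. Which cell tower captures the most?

(6, 8) — d² to each: Cell-1:26, Cell-2:9, Cell-3:58 → nearest is Cell-2
(-7, 8) — d² to each: Cell-1:169, Cell-2:100, Cell-3:45 → nearest is Cell-3
(6, 0) — d² to each: Cell-1:10, Cell-2:73, Cell-3:74 → nearest is Cell-1
(1, -9) — d² to each: Cell-1:160, Cell-2:293, Cell-3:200 → nearest is Cell-1
Tally — Cell-1:2, Cell-2:1, Cell-3:1. Cell-1 captures the most (2).

Cell-1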